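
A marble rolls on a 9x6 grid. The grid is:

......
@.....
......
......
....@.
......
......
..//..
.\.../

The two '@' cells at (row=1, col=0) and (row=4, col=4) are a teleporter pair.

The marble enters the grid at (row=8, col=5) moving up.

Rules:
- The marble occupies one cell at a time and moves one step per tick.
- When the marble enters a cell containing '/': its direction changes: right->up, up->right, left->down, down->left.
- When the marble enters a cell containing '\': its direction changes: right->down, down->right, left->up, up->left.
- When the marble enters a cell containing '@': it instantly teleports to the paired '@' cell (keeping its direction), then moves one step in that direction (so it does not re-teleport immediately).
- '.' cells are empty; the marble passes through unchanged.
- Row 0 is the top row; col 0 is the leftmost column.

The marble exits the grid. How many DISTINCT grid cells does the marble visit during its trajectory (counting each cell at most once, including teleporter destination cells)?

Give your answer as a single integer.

Step 1: enter (8,5), '/' deflects up->right, move right to (8,6)
Step 2: at (8,6) — EXIT via right edge, pos 8
Distinct cells visited: 1 (path length 1)

Answer: 1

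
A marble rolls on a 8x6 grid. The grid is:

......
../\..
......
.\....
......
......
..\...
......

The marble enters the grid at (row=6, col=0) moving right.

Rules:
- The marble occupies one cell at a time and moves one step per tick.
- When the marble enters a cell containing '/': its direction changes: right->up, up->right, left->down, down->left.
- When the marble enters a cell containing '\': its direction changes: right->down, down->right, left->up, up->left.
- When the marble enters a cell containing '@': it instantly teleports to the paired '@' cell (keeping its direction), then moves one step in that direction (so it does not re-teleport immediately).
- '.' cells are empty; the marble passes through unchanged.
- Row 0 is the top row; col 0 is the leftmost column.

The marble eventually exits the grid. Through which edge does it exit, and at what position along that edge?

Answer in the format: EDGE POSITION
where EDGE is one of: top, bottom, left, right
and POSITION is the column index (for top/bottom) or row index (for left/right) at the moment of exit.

Step 1: enter (6,0), '.' pass, move right to (6,1)
Step 2: enter (6,1), '.' pass, move right to (6,2)
Step 3: enter (6,2), '\' deflects right->down, move down to (7,2)
Step 4: enter (7,2), '.' pass, move down to (8,2)
Step 5: at (8,2) — EXIT via bottom edge, pos 2

Answer: bottom 2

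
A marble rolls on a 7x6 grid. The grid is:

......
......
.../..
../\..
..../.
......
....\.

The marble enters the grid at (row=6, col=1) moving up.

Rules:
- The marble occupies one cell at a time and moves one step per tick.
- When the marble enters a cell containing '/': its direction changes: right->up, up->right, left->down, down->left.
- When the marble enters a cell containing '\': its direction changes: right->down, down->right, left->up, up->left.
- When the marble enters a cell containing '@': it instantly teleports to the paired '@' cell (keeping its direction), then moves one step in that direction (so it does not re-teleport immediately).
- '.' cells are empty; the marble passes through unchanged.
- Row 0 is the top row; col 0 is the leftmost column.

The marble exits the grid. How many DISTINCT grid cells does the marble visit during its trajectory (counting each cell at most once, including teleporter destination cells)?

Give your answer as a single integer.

Step 1: enter (6,1), '.' pass, move up to (5,1)
Step 2: enter (5,1), '.' pass, move up to (4,1)
Step 3: enter (4,1), '.' pass, move up to (3,1)
Step 4: enter (3,1), '.' pass, move up to (2,1)
Step 5: enter (2,1), '.' pass, move up to (1,1)
Step 6: enter (1,1), '.' pass, move up to (0,1)
Step 7: enter (0,1), '.' pass, move up to (-1,1)
Step 8: at (-1,1) — EXIT via top edge, pos 1
Distinct cells visited: 7 (path length 7)

Answer: 7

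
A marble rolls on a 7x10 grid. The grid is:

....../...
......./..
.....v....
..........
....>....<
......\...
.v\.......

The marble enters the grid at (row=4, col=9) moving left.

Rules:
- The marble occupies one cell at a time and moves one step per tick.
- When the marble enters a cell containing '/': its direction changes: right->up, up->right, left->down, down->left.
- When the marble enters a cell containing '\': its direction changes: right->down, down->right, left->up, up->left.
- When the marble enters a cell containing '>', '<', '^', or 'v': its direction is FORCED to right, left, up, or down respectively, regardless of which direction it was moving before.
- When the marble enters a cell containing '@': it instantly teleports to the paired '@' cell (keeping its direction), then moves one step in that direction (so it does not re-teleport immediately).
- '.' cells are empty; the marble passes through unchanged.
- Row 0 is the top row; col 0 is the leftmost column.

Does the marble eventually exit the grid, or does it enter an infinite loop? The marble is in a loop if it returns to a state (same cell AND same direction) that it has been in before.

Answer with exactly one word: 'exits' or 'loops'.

Answer: loops

Derivation:
Step 1: enter (4,9), '<' forces left->left, move left to (4,8)
Step 2: enter (4,8), '.' pass, move left to (4,7)
Step 3: enter (4,7), '.' pass, move left to (4,6)
Step 4: enter (4,6), '.' pass, move left to (4,5)
Step 5: enter (4,5), '.' pass, move left to (4,4)
Step 6: enter (4,4), '>' forces left->right, move right to (4,5)
Step 7: enter (4,5), '.' pass, move right to (4,6)
Step 8: enter (4,6), '.' pass, move right to (4,7)
Step 9: enter (4,7), '.' pass, move right to (4,8)
Step 10: enter (4,8), '.' pass, move right to (4,9)
Step 11: enter (4,9), '<' forces right->left, move left to (4,8)
Step 12: at (4,8) dir=left — LOOP DETECTED (seen before)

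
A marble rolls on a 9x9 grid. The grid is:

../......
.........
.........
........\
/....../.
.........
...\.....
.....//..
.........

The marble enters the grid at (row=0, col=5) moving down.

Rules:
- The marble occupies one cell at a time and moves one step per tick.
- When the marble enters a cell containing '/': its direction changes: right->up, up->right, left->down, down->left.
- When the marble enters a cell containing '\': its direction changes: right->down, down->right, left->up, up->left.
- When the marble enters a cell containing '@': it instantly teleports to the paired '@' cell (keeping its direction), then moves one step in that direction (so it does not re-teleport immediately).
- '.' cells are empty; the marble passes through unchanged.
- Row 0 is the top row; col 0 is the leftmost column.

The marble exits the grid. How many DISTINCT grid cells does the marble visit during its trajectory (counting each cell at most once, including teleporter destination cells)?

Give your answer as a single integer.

Answer: 13

Derivation:
Step 1: enter (0,5), '.' pass, move down to (1,5)
Step 2: enter (1,5), '.' pass, move down to (2,5)
Step 3: enter (2,5), '.' pass, move down to (3,5)
Step 4: enter (3,5), '.' pass, move down to (4,5)
Step 5: enter (4,5), '.' pass, move down to (5,5)
Step 6: enter (5,5), '.' pass, move down to (6,5)
Step 7: enter (6,5), '.' pass, move down to (7,5)
Step 8: enter (7,5), '/' deflects down->left, move left to (7,4)
Step 9: enter (7,4), '.' pass, move left to (7,3)
Step 10: enter (7,3), '.' pass, move left to (7,2)
Step 11: enter (7,2), '.' pass, move left to (7,1)
Step 12: enter (7,1), '.' pass, move left to (7,0)
Step 13: enter (7,0), '.' pass, move left to (7,-1)
Step 14: at (7,-1) — EXIT via left edge, pos 7
Distinct cells visited: 13 (path length 13)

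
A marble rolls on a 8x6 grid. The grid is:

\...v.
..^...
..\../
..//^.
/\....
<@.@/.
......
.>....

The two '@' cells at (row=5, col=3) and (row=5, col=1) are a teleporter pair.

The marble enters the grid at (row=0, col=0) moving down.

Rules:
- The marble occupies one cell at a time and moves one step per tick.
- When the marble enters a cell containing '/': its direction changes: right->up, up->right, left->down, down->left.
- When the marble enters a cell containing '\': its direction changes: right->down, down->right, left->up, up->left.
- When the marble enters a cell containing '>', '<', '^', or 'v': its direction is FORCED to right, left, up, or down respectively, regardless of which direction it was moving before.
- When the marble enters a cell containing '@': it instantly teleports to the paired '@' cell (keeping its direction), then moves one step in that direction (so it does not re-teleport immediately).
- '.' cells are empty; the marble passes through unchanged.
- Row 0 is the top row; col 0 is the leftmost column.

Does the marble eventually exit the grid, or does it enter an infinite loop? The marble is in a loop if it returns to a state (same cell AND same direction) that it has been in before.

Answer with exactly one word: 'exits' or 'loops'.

Step 1: enter (0,0), '\' deflects down->right, move right to (0,1)
Step 2: enter (0,1), '.' pass, move right to (0,2)
Step 3: enter (0,2), '.' pass, move right to (0,3)
Step 4: enter (0,3), '.' pass, move right to (0,4)
Step 5: enter (0,4), 'v' forces right->down, move down to (1,4)
Step 6: enter (1,4), '.' pass, move down to (2,4)
Step 7: enter (2,4), '.' pass, move down to (3,4)
Step 8: enter (3,4), '^' forces down->up, move up to (2,4)
Step 9: enter (2,4), '.' pass, move up to (1,4)
Step 10: enter (1,4), '.' pass, move up to (0,4)
Step 11: enter (0,4), 'v' forces up->down, move down to (1,4)
Step 12: at (1,4) dir=down — LOOP DETECTED (seen before)

Answer: loops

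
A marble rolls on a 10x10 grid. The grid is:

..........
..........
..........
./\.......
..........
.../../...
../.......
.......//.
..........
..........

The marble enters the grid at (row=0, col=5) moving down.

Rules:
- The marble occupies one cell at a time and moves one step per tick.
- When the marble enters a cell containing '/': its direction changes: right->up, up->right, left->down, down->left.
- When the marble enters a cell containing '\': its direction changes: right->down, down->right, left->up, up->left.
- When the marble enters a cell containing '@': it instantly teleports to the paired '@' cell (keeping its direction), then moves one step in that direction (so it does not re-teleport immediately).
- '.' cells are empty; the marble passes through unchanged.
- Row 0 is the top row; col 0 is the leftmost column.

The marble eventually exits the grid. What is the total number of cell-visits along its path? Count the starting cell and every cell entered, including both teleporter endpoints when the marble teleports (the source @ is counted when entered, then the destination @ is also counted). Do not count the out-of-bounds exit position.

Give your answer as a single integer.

Answer: 10

Derivation:
Step 1: enter (0,5), '.' pass, move down to (1,5)
Step 2: enter (1,5), '.' pass, move down to (2,5)
Step 3: enter (2,5), '.' pass, move down to (3,5)
Step 4: enter (3,5), '.' pass, move down to (4,5)
Step 5: enter (4,5), '.' pass, move down to (5,5)
Step 6: enter (5,5), '.' pass, move down to (6,5)
Step 7: enter (6,5), '.' pass, move down to (7,5)
Step 8: enter (7,5), '.' pass, move down to (8,5)
Step 9: enter (8,5), '.' pass, move down to (9,5)
Step 10: enter (9,5), '.' pass, move down to (10,5)
Step 11: at (10,5) — EXIT via bottom edge, pos 5
Path length (cell visits): 10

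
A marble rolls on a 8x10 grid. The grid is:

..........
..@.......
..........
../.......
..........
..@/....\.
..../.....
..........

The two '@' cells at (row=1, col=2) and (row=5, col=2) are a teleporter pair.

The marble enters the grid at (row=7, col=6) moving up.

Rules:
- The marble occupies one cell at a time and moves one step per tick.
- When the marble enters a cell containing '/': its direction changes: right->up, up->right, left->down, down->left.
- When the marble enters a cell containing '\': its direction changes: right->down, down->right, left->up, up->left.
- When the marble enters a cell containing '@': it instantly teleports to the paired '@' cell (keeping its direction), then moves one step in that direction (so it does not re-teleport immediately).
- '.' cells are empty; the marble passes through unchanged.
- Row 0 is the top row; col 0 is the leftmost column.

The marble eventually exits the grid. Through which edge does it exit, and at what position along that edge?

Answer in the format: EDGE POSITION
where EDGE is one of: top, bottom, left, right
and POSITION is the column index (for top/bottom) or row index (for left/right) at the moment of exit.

Answer: top 6

Derivation:
Step 1: enter (7,6), '.' pass, move up to (6,6)
Step 2: enter (6,6), '.' pass, move up to (5,6)
Step 3: enter (5,6), '.' pass, move up to (4,6)
Step 4: enter (4,6), '.' pass, move up to (3,6)
Step 5: enter (3,6), '.' pass, move up to (2,6)
Step 6: enter (2,6), '.' pass, move up to (1,6)
Step 7: enter (1,6), '.' pass, move up to (0,6)
Step 8: enter (0,6), '.' pass, move up to (-1,6)
Step 9: at (-1,6) — EXIT via top edge, pos 6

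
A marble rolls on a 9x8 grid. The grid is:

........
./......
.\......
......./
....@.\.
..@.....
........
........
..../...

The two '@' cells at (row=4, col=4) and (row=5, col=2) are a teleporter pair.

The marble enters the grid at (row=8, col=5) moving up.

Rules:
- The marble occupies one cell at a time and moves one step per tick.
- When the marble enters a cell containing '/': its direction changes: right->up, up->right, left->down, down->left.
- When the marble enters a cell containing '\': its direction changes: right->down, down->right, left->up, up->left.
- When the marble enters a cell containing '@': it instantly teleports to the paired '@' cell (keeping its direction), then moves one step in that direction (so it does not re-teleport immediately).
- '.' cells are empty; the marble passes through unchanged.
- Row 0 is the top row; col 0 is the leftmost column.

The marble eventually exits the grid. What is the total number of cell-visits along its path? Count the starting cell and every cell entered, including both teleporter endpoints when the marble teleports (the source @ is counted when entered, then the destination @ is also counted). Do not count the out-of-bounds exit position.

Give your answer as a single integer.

Answer: 9

Derivation:
Step 1: enter (8,5), '.' pass, move up to (7,5)
Step 2: enter (7,5), '.' pass, move up to (6,5)
Step 3: enter (6,5), '.' pass, move up to (5,5)
Step 4: enter (5,5), '.' pass, move up to (4,5)
Step 5: enter (4,5), '.' pass, move up to (3,5)
Step 6: enter (3,5), '.' pass, move up to (2,5)
Step 7: enter (2,5), '.' pass, move up to (1,5)
Step 8: enter (1,5), '.' pass, move up to (0,5)
Step 9: enter (0,5), '.' pass, move up to (-1,5)
Step 10: at (-1,5) — EXIT via top edge, pos 5
Path length (cell visits): 9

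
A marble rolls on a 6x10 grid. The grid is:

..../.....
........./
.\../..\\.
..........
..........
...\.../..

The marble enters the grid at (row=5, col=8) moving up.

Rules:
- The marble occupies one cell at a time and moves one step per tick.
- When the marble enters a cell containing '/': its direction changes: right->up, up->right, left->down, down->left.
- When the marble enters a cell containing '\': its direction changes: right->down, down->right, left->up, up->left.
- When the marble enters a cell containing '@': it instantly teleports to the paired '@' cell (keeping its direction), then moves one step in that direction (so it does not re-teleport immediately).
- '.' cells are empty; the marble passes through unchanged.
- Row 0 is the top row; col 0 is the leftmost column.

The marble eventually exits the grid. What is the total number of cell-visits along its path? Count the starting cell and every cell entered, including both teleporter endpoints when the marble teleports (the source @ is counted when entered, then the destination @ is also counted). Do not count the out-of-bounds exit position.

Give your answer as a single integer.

Step 1: enter (5,8), '.' pass, move up to (4,8)
Step 2: enter (4,8), '.' pass, move up to (3,8)
Step 3: enter (3,8), '.' pass, move up to (2,8)
Step 4: enter (2,8), '\' deflects up->left, move left to (2,7)
Step 5: enter (2,7), '\' deflects left->up, move up to (1,7)
Step 6: enter (1,7), '.' pass, move up to (0,7)
Step 7: enter (0,7), '.' pass, move up to (-1,7)
Step 8: at (-1,7) — EXIT via top edge, pos 7
Path length (cell visits): 7

Answer: 7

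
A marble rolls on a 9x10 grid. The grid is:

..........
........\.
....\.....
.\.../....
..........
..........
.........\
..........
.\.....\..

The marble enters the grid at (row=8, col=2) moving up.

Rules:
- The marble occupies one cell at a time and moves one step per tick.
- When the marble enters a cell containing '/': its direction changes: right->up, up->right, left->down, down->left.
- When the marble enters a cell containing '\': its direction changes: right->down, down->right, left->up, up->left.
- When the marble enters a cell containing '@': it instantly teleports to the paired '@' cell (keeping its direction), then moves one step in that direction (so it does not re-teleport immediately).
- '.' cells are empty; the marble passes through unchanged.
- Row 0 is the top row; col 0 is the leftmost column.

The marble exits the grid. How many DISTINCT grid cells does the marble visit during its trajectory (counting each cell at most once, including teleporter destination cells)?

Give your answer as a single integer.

Step 1: enter (8,2), '.' pass, move up to (7,2)
Step 2: enter (7,2), '.' pass, move up to (6,2)
Step 3: enter (6,2), '.' pass, move up to (5,2)
Step 4: enter (5,2), '.' pass, move up to (4,2)
Step 5: enter (4,2), '.' pass, move up to (3,2)
Step 6: enter (3,2), '.' pass, move up to (2,2)
Step 7: enter (2,2), '.' pass, move up to (1,2)
Step 8: enter (1,2), '.' pass, move up to (0,2)
Step 9: enter (0,2), '.' pass, move up to (-1,2)
Step 10: at (-1,2) — EXIT via top edge, pos 2
Distinct cells visited: 9 (path length 9)

Answer: 9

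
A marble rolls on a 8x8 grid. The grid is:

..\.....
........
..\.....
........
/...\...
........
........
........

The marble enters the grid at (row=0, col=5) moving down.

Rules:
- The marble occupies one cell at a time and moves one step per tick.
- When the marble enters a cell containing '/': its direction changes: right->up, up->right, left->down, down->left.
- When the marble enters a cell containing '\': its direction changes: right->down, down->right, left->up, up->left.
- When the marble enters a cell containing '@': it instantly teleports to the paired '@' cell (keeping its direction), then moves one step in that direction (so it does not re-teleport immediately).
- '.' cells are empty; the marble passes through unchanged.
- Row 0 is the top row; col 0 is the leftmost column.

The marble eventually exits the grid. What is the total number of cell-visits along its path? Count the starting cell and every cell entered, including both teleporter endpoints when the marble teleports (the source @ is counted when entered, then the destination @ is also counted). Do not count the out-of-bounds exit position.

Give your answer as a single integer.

Step 1: enter (0,5), '.' pass, move down to (1,5)
Step 2: enter (1,5), '.' pass, move down to (2,5)
Step 3: enter (2,5), '.' pass, move down to (3,5)
Step 4: enter (3,5), '.' pass, move down to (4,5)
Step 5: enter (4,5), '.' pass, move down to (5,5)
Step 6: enter (5,5), '.' pass, move down to (6,5)
Step 7: enter (6,5), '.' pass, move down to (7,5)
Step 8: enter (7,5), '.' pass, move down to (8,5)
Step 9: at (8,5) — EXIT via bottom edge, pos 5
Path length (cell visits): 8

Answer: 8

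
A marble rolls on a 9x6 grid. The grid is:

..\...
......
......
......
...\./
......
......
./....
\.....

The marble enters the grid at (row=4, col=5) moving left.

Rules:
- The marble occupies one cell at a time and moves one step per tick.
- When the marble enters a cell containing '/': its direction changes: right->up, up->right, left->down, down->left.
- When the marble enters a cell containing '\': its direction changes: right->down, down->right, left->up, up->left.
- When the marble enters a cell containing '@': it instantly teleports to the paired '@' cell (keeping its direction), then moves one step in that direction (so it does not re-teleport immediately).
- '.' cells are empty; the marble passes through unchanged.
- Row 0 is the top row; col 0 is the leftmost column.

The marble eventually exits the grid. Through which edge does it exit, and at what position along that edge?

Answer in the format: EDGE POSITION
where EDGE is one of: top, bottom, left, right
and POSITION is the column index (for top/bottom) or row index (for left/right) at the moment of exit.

Answer: bottom 5

Derivation:
Step 1: enter (4,5), '/' deflects left->down, move down to (5,5)
Step 2: enter (5,5), '.' pass, move down to (6,5)
Step 3: enter (6,5), '.' pass, move down to (7,5)
Step 4: enter (7,5), '.' pass, move down to (8,5)
Step 5: enter (8,5), '.' pass, move down to (9,5)
Step 6: at (9,5) — EXIT via bottom edge, pos 5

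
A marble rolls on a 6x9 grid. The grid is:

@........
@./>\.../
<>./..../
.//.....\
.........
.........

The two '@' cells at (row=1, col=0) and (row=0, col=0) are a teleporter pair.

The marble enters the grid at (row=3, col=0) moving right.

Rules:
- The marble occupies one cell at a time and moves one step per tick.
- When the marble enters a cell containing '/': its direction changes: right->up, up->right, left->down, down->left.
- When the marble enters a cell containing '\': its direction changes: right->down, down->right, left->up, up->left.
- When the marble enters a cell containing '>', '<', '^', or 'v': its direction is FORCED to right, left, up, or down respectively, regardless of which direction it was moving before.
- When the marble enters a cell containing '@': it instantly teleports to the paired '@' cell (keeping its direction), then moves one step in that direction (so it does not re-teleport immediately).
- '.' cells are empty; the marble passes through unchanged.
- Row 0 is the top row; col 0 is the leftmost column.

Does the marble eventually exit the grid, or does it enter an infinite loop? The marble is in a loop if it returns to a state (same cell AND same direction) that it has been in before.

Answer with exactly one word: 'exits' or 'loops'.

Answer: exits

Derivation:
Step 1: enter (3,0), '.' pass, move right to (3,1)
Step 2: enter (3,1), '/' deflects right->up, move up to (2,1)
Step 3: enter (2,1), '>' forces up->right, move right to (2,2)
Step 4: enter (2,2), '.' pass, move right to (2,3)
Step 5: enter (2,3), '/' deflects right->up, move up to (1,3)
Step 6: enter (1,3), '>' forces up->right, move right to (1,4)
Step 7: enter (1,4), '\' deflects right->down, move down to (2,4)
Step 8: enter (2,4), '.' pass, move down to (3,4)
Step 9: enter (3,4), '.' pass, move down to (4,4)
Step 10: enter (4,4), '.' pass, move down to (5,4)
Step 11: enter (5,4), '.' pass, move down to (6,4)
Step 12: at (6,4) — EXIT via bottom edge, pos 4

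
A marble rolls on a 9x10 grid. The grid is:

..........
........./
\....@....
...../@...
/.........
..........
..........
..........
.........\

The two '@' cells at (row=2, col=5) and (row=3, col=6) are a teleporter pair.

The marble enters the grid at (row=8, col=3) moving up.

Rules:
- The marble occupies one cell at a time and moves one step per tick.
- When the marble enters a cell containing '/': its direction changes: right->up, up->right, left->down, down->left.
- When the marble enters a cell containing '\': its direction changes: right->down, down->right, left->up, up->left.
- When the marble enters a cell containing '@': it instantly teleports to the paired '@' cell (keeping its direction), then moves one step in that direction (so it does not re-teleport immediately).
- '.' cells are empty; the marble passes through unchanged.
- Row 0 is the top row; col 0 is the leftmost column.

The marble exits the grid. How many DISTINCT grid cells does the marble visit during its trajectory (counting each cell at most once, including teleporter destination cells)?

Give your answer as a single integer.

Answer: 9

Derivation:
Step 1: enter (8,3), '.' pass, move up to (7,3)
Step 2: enter (7,3), '.' pass, move up to (6,3)
Step 3: enter (6,3), '.' pass, move up to (5,3)
Step 4: enter (5,3), '.' pass, move up to (4,3)
Step 5: enter (4,3), '.' pass, move up to (3,3)
Step 6: enter (3,3), '.' pass, move up to (2,3)
Step 7: enter (2,3), '.' pass, move up to (1,3)
Step 8: enter (1,3), '.' pass, move up to (0,3)
Step 9: enter (0,3), '.' pass, move up to (-1,3)
Step 10: at (-1,3) — EXIT via top edge, pos 3
Distinct cells visited: 9 (path length 9)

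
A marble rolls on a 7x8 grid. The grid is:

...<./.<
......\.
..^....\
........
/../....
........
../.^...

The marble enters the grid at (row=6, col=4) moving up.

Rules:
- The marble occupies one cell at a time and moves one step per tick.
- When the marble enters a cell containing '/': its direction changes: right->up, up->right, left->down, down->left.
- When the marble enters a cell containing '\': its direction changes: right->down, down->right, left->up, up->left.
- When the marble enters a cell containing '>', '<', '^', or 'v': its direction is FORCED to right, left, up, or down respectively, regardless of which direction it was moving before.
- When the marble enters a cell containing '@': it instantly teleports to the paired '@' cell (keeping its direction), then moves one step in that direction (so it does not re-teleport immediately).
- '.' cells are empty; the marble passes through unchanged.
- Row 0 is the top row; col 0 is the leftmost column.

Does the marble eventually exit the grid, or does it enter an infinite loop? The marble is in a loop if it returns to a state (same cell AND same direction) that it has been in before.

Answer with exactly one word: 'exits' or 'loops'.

Answer: exits

Derivation:
Step 1: enter (6,4), '^' forces up->up, move up to (5,4)
Step 2: enter (5,4), '.' pass, move up to (4,4)
Step 3: enter (4,4), '.' pass, move up to (3,4)
Step 4: enter (3,4), '.' pass, move up to (2,4)
Step 5: enter (2,4), '.' pass, move up to (1,4)
Step 6: enter (1,4), '.' pass, move up to (0,4)
Step 7: enter (0,4), '.' pass, move up to (-1,4)
Step 8: at (-1,4) — EXIT via top edge, pos 4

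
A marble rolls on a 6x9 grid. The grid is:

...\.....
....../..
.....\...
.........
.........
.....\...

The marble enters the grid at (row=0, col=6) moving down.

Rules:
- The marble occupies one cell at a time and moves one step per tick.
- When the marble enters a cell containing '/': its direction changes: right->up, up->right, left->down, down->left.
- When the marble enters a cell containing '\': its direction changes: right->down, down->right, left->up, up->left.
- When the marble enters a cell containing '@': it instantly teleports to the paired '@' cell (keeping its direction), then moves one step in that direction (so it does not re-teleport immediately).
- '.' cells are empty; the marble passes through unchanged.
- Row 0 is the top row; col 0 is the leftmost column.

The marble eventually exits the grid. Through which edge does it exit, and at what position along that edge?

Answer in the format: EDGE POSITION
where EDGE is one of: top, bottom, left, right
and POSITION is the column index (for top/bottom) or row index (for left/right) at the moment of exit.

Answer: left 1

Derivation:
Step 1: enter (0,6), '.' pass, move down to (1,6)
Step 2: enter (1,6), '/' deflects down->left, move left to (1,5)
Step 3: enter (1,5), '.' pass, move left to (1,4)
Step 4: enter (1,4), '.' pass, move left to (1,3)
Step 5: enter (1,3), '.' pass, move left to (1,2)
Step 6: enter (1,2), '.' pass, move left to (1,1)
Step 7: enter (1,1), '.' pass, move left to (1,0)
Step 8: enter (1,0), '.' pass, move left to (1,-1)
Step 9: at (1,-1) — EXIT via left edge, pos 1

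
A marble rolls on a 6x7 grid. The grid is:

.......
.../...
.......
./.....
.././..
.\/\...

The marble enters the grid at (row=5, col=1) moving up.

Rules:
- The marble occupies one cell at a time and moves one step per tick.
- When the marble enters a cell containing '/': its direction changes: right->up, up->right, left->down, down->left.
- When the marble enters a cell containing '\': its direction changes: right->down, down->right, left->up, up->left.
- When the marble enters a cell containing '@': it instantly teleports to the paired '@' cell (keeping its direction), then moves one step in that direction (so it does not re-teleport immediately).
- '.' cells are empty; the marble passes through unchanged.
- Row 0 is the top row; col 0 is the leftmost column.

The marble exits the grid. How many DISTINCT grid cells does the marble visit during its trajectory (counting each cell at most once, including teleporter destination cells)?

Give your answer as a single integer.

Answer: 2

Derivation:
Step 1: enter (5,1), '\' deflects up->left, move left to (5,0)
Step 2: enter (5,0), '.' pass, move left to (5,-1)
Step 3: at (5,-1) — EXIT via left edge, pos 5
Distinct cells visited: 2 (path length 2)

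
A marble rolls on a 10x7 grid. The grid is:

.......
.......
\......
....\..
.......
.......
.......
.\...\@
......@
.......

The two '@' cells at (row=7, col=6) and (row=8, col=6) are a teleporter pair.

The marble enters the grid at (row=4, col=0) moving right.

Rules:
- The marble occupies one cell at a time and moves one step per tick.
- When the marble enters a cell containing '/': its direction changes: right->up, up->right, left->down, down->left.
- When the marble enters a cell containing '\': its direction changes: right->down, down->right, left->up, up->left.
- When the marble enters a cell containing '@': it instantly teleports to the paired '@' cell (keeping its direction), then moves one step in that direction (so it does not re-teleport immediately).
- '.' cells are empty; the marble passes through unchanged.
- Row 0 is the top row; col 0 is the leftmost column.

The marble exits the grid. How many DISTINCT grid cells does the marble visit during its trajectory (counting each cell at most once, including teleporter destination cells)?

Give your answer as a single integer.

Answer: 7

Derivation:
Step 1: enter (4,0), '.' pass, move right to (4,1)
Step 2: enter (4,1), '.' pass, move right to (4,2)
Step 3: enter (4,2), '.' pass, move right to (4,3)
Step 4: enter (4,3), '.' pass, move right to (4,4)
Step 5: enter (4,4), '.' pass, move right to (4,5)
Step 6: enter (4,5), '.' pass, move right to (4,6)
Step 7: enter (4,6), '.' pass, move right to (4,7)
Step 8: at (4,7) — EXIT via right edge, pos 4
Distinct cells visited: 7 (path length 7)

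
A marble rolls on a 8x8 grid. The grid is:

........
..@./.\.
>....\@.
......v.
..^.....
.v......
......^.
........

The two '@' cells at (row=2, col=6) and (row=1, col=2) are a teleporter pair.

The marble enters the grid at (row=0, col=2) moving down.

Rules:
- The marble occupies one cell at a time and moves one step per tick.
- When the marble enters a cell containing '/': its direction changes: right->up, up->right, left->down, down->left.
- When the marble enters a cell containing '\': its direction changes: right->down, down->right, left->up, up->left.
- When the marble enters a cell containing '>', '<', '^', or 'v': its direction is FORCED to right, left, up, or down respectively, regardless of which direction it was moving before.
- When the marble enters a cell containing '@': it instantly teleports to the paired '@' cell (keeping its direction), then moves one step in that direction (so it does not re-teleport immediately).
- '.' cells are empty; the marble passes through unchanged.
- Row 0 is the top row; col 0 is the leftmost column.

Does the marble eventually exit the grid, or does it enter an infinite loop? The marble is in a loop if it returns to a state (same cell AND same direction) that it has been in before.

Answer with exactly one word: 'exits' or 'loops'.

Answer: loops

Derivation:
Step 1: enter (0,2), '.' pass, move down to (1,2)
Step 2: enter (1,2), '@' teleport (1,2)->(2,6), also enter (2,6), move down to (3,6)
Step 3: enter (3,6), 'v' forces down->down, move down to (4,6)
Step 4: enter (4,6), '.' pass, move down to (5,6)
Step 5: enter (5,6), '.' pass, move down to (6,6)
Step 6: enter (6,6), '^' forces down->up, move up to (5,6)
Step 7: enter (5,6), '.' pass, move up to (4,6)
Step 8: enter (4,6), '.' pass, move up to (3,6)
Step 9: enter (3,6), 'v' forces up->down, move down to (4,6)
Step 10: at (4,6) dir=down — LOOP DETECTED (seen before)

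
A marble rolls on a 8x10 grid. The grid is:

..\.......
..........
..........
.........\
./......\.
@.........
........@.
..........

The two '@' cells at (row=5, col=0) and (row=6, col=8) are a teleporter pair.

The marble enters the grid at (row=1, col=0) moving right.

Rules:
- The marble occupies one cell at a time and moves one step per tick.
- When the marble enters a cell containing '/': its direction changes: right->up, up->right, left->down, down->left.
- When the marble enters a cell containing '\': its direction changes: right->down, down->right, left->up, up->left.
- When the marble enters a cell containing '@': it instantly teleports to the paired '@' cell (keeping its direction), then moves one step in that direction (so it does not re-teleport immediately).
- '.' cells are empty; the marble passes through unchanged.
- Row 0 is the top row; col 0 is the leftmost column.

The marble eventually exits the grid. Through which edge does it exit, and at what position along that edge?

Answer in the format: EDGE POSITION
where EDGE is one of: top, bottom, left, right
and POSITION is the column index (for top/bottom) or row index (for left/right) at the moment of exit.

Step 1: enter (1,0), '.' pass, move right to (1,1)
Step 2: enter (1,1), '.' pass, move right to (1,2)
Step 3: enter (1,2), '.' pass, move right to (1,3)
Step 4: enter (1,3), '.' pass, move right to (1,4)
Step 5: enter (1,4), '.' pass, move right to (1,5)
Step 6: enter (1,5), '.' pass, move right to (1,6)
Step 7: enter (1,6), '.' pass, move right to (1,7)
Step 8: enter (1,7), '.' pass, move right to (1,8)
Step 9: enter (1,8), '.' pass, move right to (1,9)
Step 10: enter (1,9), '.' pass, move right to (1,10)
Step 11: at (1,10) — EXIT via right edge, pos 1

Answer: right 1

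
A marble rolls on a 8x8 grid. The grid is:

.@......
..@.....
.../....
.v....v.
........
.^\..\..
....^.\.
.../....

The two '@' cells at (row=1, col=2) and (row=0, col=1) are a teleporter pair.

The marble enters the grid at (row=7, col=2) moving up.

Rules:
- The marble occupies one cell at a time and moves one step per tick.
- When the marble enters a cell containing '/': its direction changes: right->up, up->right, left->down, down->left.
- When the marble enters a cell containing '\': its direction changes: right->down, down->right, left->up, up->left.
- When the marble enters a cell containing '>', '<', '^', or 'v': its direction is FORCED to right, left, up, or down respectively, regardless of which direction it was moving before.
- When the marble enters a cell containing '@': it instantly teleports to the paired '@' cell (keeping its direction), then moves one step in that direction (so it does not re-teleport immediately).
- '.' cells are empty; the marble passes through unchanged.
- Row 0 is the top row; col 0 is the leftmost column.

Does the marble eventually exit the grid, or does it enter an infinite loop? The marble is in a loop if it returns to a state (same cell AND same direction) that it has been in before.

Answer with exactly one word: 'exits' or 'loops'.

Step 1: enter (7,2), '.' pass, move up to (6,2)
Step 2: enter (6,2), '.' pass, move up to (5,2)
Step 3: enter (5,2), '\' deflects up->left, move left to (5,1)
Step 4: enter (5,1), '^' forces left->up, move up to (4,1)
Step 5: enter (4,1), '.' pass, move up to (3,1)
Step 6: enter (3,1), 'v' forces up->down, move down to (4,1)
Step 7: enter (4,1), '.' pass, move down to (5,1)
Step 8: enter (5,1), '^' forces down->up, move up to (4,1)
Step 9: at (4,1) dir=up — LOOP DETECTED (seen before)

Answer: loops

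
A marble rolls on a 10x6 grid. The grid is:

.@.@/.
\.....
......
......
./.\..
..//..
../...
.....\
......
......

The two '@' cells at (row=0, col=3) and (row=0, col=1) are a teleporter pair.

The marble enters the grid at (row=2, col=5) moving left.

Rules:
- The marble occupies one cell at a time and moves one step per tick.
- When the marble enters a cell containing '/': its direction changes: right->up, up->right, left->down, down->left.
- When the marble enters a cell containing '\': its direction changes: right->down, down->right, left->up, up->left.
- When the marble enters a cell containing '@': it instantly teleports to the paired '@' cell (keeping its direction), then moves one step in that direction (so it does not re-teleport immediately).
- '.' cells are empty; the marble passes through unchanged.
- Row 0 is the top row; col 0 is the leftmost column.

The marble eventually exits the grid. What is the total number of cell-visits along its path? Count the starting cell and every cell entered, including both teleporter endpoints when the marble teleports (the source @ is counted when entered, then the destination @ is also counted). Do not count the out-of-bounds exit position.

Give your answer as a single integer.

Answer: 6

Derivation:
Step 1: enter (2,5), '.' pass, move left to (2,4)
Step 2: enter (2,4), '.' pass, move left to (2,3)
Step 3: enter (2,3), '.' pass, move left to (2,2)
Step 4: enter (2,2), '.' pass, move left to (2,1)
Step 5: enter (2,1), '.' pass, move left to (2,0)
Step 6: enter (2,0), '.' pass, move left to (2,-1)
Step 7: at (2,-1) — EXIT via left edge, pos 2
Path length (cell visits): 6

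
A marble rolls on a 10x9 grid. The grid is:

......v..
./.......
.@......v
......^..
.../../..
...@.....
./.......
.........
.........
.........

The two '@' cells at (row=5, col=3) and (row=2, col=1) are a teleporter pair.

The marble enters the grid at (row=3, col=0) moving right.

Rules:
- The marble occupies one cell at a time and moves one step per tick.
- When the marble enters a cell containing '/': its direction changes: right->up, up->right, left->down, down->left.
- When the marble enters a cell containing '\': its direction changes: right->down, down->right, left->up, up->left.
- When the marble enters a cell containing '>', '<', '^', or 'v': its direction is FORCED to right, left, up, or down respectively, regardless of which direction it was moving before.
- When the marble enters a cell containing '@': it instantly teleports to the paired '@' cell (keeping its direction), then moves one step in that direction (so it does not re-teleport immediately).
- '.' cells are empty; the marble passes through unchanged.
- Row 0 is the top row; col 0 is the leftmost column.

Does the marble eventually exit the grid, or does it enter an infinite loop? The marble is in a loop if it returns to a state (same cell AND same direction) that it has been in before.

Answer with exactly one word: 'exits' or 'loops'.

Answer: loops

Derivation:
Step 1: enter (3,0), '.' pass, move right to (3,1)
Step 2: enter (3,1), '.' pass, move right to (3,2)
Step 3: enter (3,2), '.' pass, move right to (3,3)
Step 4: enter (3,3), '.' pass, move right to (3,4)
Step 5: enter (3,4), '.' pass, move right to (3,5)
Step 6: enter (3,5), '.' pass, move right to (3,6)
Step 7: enter (3,6), '^' forces right->up, move up to (2,6)
Step 8: enter (2,6), '.' pass, move up to (1,6)
Step 9: enter (1,6), '.' pass, move up to (0,6)
Step 10: enter (0,6), 'v' forces up->down, move down to (1,6)
Step 11: enter (1,6), '.' pass, move down to (2,6)
Step 12: enter (2,6), '.' pass, move down to (3,6)
Step 13: enter (3,6), '^' forces down->up, move up to (2,6)
Step 14: at (2,6) dir=up — LOOP DETECTED (seen before)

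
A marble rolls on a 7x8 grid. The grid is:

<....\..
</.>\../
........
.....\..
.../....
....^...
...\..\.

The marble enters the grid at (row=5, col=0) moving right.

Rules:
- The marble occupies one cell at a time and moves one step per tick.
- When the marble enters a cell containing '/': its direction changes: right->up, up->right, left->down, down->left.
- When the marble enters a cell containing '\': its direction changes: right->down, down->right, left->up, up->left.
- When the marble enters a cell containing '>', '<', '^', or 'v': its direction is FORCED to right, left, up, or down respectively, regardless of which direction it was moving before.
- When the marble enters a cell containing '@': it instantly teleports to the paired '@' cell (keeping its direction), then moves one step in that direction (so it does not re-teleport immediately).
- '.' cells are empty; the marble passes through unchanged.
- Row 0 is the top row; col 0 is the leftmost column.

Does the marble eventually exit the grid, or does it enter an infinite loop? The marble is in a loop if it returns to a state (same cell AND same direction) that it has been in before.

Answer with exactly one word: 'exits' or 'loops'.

Answer: loops

Derivation:
Step 1: enter (5,0), '.' pass, move right to (5,1)
Step 2: enter (5,1), '.' pass, move right to (5,2)
Step 3: enter (5,2), '.' pass, move right to (5,3)
Step 4: enter (5,3), '.' pass, move right to (5,4)
Step 5: enter (5,4), '^' forces right->up, move up to (4,4)
Step 6: enter (4,4), '.' pass, move up to (3,4)
Step 7: enter (3,4), '.' pass, move up to (2,4)
Step 8: enter (2,4), '.' pass, move up to (1,4)
Step 9: enter (1,4), '\' deflects up->left, move left to (1,3)
Step 10: enter (1,3), '>' forces left->right, move right to (1,4)
Step 11: enter (1,4), '\' deflects right->down, move down to (2,4)
Step 12: enter (2,4), '.' pass, move down to (3,4)
Step 13: enter (3,4), '.' pass, move down to (4,4)
Step 14: enter (4,4), '.' pass, move down to (5,4)
Step 15: enter (5,4), '^' forces down->up, move up to (4,4)
Step 16: at (4,4) dir=up — LOOP DETECTED (seen before)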